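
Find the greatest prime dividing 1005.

1005 = 3 · 335
335 = 5 · 67
67 is prime.
So 1005 = 3 · 5 · 67; the largest prime factor is 67.

67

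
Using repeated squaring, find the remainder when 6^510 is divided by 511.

6^1 ≡ 6 (mod 511)
6^2 ≡ 6^2 = 36 ≡ 36 (mod 511)
6^4 ≡ 36^2 = 1296 ≡ 274 (mod 511)
6^8 ≡ 274^2 = 75076 ≡ 470 (mod 511)
6^16 ≡ 470^2 = 220900 ≡ 148 (mod 511)
6^32 ≡ 148^2 = 21904 ≡ 442 (mod 511)
6^64 ≡ 442^2 = 195364 ≡ 162 (mod 511)
6^128 ≡ 162^2 = 26244 ≡ 183 (mod 511)
6^256 ≡ 183^2 = 33489 ≡ 274 (mod 511)
510 = 256 + 128 + 64 + 32 + 16 + 8 + 4 + 2 in binary powers of 2.
So 6^510 ≡ 274 · 183 · 162 · 442 · 148 · 470 · 274 · 36 ≡ 155 (mod 511).
Since 155 ≠ 1, base 6 is a Fermat witness: 511 is composite.

155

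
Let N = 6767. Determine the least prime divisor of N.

67

6767 is odd.
Digit sum 26, not divisible by 3.
Ends in 7: not divisible by 5.
7: 6767 = 7·966 + 5
11: 6767 = 11·615 + 2
13: 6767 = 13·520 + 7
17: 6767 = 17·398 + 1
19: 6767 = 19·356 + 3
23: 6767 = 23·294 + 5
29: 6767 = 29·233 + 10
31: 6767 = 31·218 + 9
37: 6767 = 37·182 + 33
41: 6767 = 41·165 + 2
43: 6767 = 43·157 + 16
47: 6767 = 47·143 + 46
53: 6767 = 53·127 + 36
59: 6767 = 59·114 + 41
61: 6767 = 61·110 + 57
67: 6767 = 67·101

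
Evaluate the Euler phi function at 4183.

4048

Factor: 4183 = 47 · 89.
φ(4183) = (47−1) · (89−1) = 46 · 88 = 4048.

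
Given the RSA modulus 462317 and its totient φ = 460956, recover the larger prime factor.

719

φ(n) = (p−1)(q−1) = n − (p+q) + 1, so p + q = 462317 − 460956 + 1 = 1362.
p and q are the roots of t² − 1362t + 462317 = 0.
Discriminant: 1362² − 4·462317 = 1855044 − 1849268 = 5776; √5776 = 76.
q = (1362 − 76)/2 = 643, p = (1362 + 76)/2 = 719.
Check: 643 · 719 = 462317.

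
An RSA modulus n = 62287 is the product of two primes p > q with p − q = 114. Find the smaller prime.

Since p = q + 114, we have 62287 = q(q + 114), so q² + 114q − 62287 = 0.
Discriminant: 114² + 4·62287 = 12996 + 249148 = 262144; √262144 = 512.
q = (−114 + 512)/2 = 199, and p = q + 114 = 313.
Check: 199 · 313 = 62287.

199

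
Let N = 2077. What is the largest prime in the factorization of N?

2077 = 31 · 67
67 is prime.
So 2077 = 31 · 67; the largest prime factor is 67.

67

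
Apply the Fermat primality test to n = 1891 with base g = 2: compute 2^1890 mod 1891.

2^1 ≡ 2 (mod 1891)
2^2 ≡ 2^2 = 4 ≡ 4 (mod 1891)
2^4 ≡ 4^2 = 16 ≡ 16 (mod 1891)
2^8 ≡ 16^2 = 256 ≡ 256 (mod 1891)
2^16 ≡ 256^2 = 65536 ≡ 1242 (mod 1891)
2^32 ≡ 1242^2 = 1542564 ≡ 1399 (mod 1891)
2^64 ≡ 1399^2 = 1957201 ≡ 16 (mod 1891)
2^128 ≡ 16^2 = 256 ≡ 256 (mod 1891)
2^256 ≡ 256^2 = 65536 ≡ 1242 (mod 1891)
2^512 ≡ 1242^2 = 1542564 ≡ 1399 (mod 1891)
2^1024 ≡ 1399^2 = 1957201 ≡ 16 (mod 1891)
1890 = 1024 + 512 + 256 + 64 + 32 + 2 in binary powers of 2.
So 2^1890 ≡ 16 · 1399 · 1242 · 16 · 1399 · 4 ≡ 1768 (mod 1891).
Since 1768 ≠ 1, base 2 is a Fermat witness: 1891 is composite.

1768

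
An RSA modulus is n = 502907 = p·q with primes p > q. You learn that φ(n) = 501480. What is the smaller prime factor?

φ(n) = (p−1)(q−1) = n − (p+q) + 1, so p + q = 502907 − 501480 + 1 = 1428.
p and q are the roots of t² − 1428t + 502907 = 0.
Discriminant: 1428² − 4·502907 = 2039184 − 2011628 = 27556; √27556 = 166.
q = (1428 − 166)/2 = 631, p = (1428 + 166)/2 = 797.
Check: 631 · 797 = 502907.

631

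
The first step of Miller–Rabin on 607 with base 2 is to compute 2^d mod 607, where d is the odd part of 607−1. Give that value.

607 − 1 = 606 = 2^1 · 303, so d = 303.
2^1 ≡ 2 (mod 607)
2^2 ≡ 2^2 = 4 ≡ 4 (mod 607)
2^4 ≡ 4^2 = 16 ≡ 16 (mod 607)
2^8 ≡ 16^2 = 256 ≡ 256 (mod 607)
2^16 ≡ 256^2 = 65536 ≡ 587 (mod 607)
2^32 ≡ 587^2 = 344569 ≡ 400 (mod 607)
2^64 ≡ 400^2 = 160000 ≡ 359 (mod 607)
2^128 ≡ 359^2 = 128881 ≡ 197 (mod 607)
2^256 ≡ 197^2 = 38809 ≡ 568 (mod 607)
303 = 256 + 32 + 8 + 4 + 2 + 1 in binary powers of 2.
So 2^303 ≡ 568 · 400 · 256 · 16 · 4 · 2 ≡ 1 (mod 607).
Since 2^d ≡ 1 (mod 607), base 2 does not prove 607 composite.

1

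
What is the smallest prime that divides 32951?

83

32951 is odd.
Digit sum 20, not divisible by 3.
Ends in 1: not divisible by 5.
7: 32951 = 7·4707 + 2
11: 32951 = 11·2995 + 6
13: 32951 = 13·2534 + 9
17: 32951 = 17·1938 + 5
19: 32951 = 19·1734 + 5
23: 32951 = 23·1432 + 15
29: 32951 = 29·1136 + 7
31: 32951 = 31·1062 + 29
37: 32951 = 37·890 + 21
41: 32951 = 41·803 + 28
43: 32951 = 43·766 + 13
47: 32951 = 47·701 + 4
53: 32951 = 53·621 + 38
59: 32951 = 59·558 + 29
61: 32951 = 61·540 + 11
67: 32951 = 67·491 + 54
71: 32951 = 71·464 + 7
73: 32951 = 73·451 + 28
79: 32951 = 79·417 + 8
83: 32951 = 83·397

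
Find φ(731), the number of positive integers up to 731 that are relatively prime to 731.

Factor: 731 = 17 · 43.
φ(731) = (17−1) · (43−1) = 16 · 42 = 672.

672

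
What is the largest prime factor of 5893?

83

5893 = 71 · 83
83 is prime.
So 5893 = 71 · 83; the largest prime factor is 83.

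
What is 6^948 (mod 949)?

300

6^1 ≡ 6 (mod 949)
6^2 ≡ 6^2 = 36 ≡ 36 (mod 949)
6^4 ≡ 36^2 = 1296 ≡ 347 (mod 949)
6^8 ≡ 347^2 = 120409 ≡ 835 (mod 949)
6^16 ≡ 835^2 = 697225 ≡ 659 (mod 949)
6^32 ≡ 659^2 = 434281 ≡ 588 (mod 949)
6^64 ≡ 588^2 = 345744 ≡ 308 (mod 949)
6^128 ≡ 308^2 = 94864 ≡ 913 (mod 949)
6^256 ≡ 913^2 = 833569 ≡ 347 (mod 949)
6^512 ≡ 347^2 = 120409 ≡ 835 (mod 949)
948 = 512 + 256 + 128 + 32 + 16 + 4 in binary powers of 2.
So 6^948 ≡ 835 · 347 · 913 · 588 · 659 · 347 ≡ 300 (mod 949).
Since 300 ≠ 1, base 6 is a Fermat witness: 949 is composite.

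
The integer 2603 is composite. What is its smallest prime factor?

19

2603 is odd.
Digit sum 11, not divisible by 3.
Ends in 3: not divisible by 5.
7: 2603 = 7·371 + 6
11: 2603 = 11·236 + 7
13: 2603 = 13·200 + 3
17: 2603 = 17·153 + 2
19: 2603 = 19·137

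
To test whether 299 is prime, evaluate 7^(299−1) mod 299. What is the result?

108

7^1 ≡ 7 (mod 299)
7^2 ≡ 7^2 = 49 ≡ 49 (mod 299)
7^4 ≡ 49^2 = 2401 ≡ 9 (mod 299)
7^8 ≡ 9^2 = 81 ≡ 81 (mod 299)
7^16 ≡ 81^2 = 6561 ≡ 282 (mod 299)
7^32 ≡ 282^2 = 79524 ≡ 289 (mod 299)
7^64 ≡ 289^2 = 83521 ≡ 100 (mod 299)
7^128 ≡ 100^2 = 10000 ≡ 133 (mod 299)
7^256 ≡ 133^2 = 17689 ≡ 48 (mod 299)
298 = 256 + 32 + 8 + 2 in binary powers of 2.
So 7^298 ≡ 48 · 289 · 81 · 49 ≡ 108 (mod 299).
Since 108 ≠ 1, base 7 is a Fermat witness: 299 is composite.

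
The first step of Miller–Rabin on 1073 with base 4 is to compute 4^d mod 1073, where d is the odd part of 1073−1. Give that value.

1073 − 1 = 1072 = 2^4 · 67, so d = 67.
4^1 ≡ 4 (mod 1073)
4^2 ≡ 4^2 = 16 ≡ 16 (mod 1073)
4^4 ≡ 16^2 = 256 ≡ 256 (mod 1073)
4^8 ≡ 256^2 = 65536 ≡ 83 (mod 1073)
4^16 ≡ 83^2 = 6889 ≡ 451 (mod 1073)
4^32 ≡ 451^2 = 203401 ≡ 604 (mod 1073)
4^64 ≡ 604^2 = 364816 ≡ 1069 (mod 1073)
67 = 64 + 2 + 1 in binary powers of 2.
So 4^67 ≡ 1069 · 16 · 4 ≡ 817 (mod 1073).
Squaring chain: 817 → 83 → 451 → 604; never reaches −1, so base 4 is a Miller–Rabin witness that 1073 is composite.

817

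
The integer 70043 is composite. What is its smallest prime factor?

70043 is odd.
Digit sum 14, not divisible by 3.
Ends in 3: not divisible by 5.
7: 70043 = 7·10006 + 1
11: 70043 = 11·6367 + 6
13: 70043 = 13·5387 + 12
17: 70043 = 17·4120 + 3
19: 70043 = 19·3686 + 9
23: 70043 = 23·3045 + 8
29: 70043 = 29·2415 + 8
31: 70043 = 31·2259 + 14
37: 70043 = 37·1893 + 2
41: 70043 = 41·1708 + 15
43: 70043 = 43·1628 + 39
47: 70043 = 47·1490 + 13
53: 70043 = 53·1321 + 30
59: 70043 = 59·1187 + 10
61: 70043 = 61·1148 + 15
67: 70043 = 67·1045 + 28
71: 70043 = 71·986 + 37
73: 70043 = 73·959 + 36
79: 70043 = 79·886 + 49
83: 70043 = 83·843 + 74
89: 70043 = 89·787

89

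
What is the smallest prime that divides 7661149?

83

7661149 is odd.
Digit sum 34, not divisible by 3.
Ends in 9: not divisible by 5.
7: 7661149 = 7·1094449 + 6
11: 7661149 = 11·696468 + 1
13: 7661149 = 13·589319 + 2
17: 7661149 = 17·450655 + 14
19: 7661149 = 19·403218 + 7
23: 7661149 = 23·333093 + 10
29: 7661149 = 29·264177 + 16
31: 7661149 = 31·247133 + 26
37: 7661149 = 37·207058 + 3
41: 7661149 = 41·186857 + 12
43: 7661149 = 43·178166 + 11
47: 7661149 = 47·163003 + 8
53: 7661149 = 53·144549 + 52
59: 7661149 = 59·129849 + 58
61: 7661149 = 61·125592 + 37
67: 7661149 = 67·114345 + 34
71: 7661149 = 71·107903 + 36
73: 7661149 = 73·104947 + 18
79: 7661149 = 79·96976 + 45
83: 7661149 = 83·92303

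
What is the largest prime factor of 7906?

67

7906 = 2 · 3953
3953 = 59 · 67
67 is prime.
So 7906 = 2 · 59 · 67; the largest prime factor is 67.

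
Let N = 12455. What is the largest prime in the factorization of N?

53

12455 = 5 · 2491
2491 = 47 · 53
53 is prime.
So 12455 = 5 · 47 · 53; the largest prime factor is 53.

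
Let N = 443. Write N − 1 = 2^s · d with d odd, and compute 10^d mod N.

443 − 1 = 442 = 2^1 · 221, so d = 221.
10^1 ≡ 10 (mod 443)
10^2 ≡ 10^2 = 100 ≡ 100 (mod 443)
10^4 ≡ 100^2 = 10000 ≡ 254 (mod 443)
10^8 ≡ 254^2 = 64516 ≡ 281 (mod 443)
10^16 ≡ 281^2 = 78961 ≡ 107 (mod 443)
10^32 ≡ 107^2 = 11449 ≡ 374 (mod 443)
10^64 ≡ 374^2 = 139876 ≡ 331 (mod 443)
10^128 ≡ 331^2 = 109561 ≡ 140 (mod 443)
221 = 128 + 64 + 16 + 8 + 4 + 1 in binary powers of 2.
So 10^221 ≡ 140 · 331 · 107 · 281 · 254 · 10 ≡ 1 (mod 443).
Since 10^d ≡ 1 (mod 443), base 10 does not prove 443 composite.

1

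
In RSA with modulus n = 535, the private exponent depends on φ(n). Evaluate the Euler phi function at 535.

424

Factor: 535 = 5 · 107.
φ(535) = (5−1) · (107−1) = 4 · 106 = 424.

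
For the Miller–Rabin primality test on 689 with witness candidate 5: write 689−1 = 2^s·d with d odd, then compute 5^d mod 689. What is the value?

689 − 1 = 688 = 2^4 · 43, so d = 43.
5^1 ≡ 5 (mod 689)
5^2 ≡ 5^2 = 25 ≡ 25 (mod 689)
5^4 ≡ 25^2 = 625 ≡ 625 (mod 689)
5^8 ≡ 625^2 = 390625 ≡ 651 (mod 689)
5^16 ≡ 651^2 = 423801 ≡ 66 (mod 689)
5^32 ≡ 66^2 = 4356 ≡ 222 (mod 689)
43 = 32 + 8 + 2 + 1 in binary powers of 2.
So 5^43 ≡ 222 · 651 · 25 · 5 ≡ 359 (mod 689).
Squaring chain: 359 → 38 → 66 → 222; never reaches −1, so base 5 is a Miller–Rabin witness that 689 is composite.

359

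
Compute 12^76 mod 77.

23

12^1 ≡ 12 (mod 77)
12^2 ≡ 12^2 = 144 ≡ 67 (mod 77)
12^4 ≡ 67^2 = 4489 ≡ 23 (mod 77)
12^8 ≡ 23^2 = 529 ≡ 67 (mod 77)
12^16 ≡ 67^2 = 4489 ≡ 23 (mod 77)
12^32 ≡ 23^2 = 529 ≡ 67 (mod 77)
12^64 ≡ 67^2 = 4489 ≡ 23 (mod 77)
76 = 64 + 8 + 4 in binary powers of 2.
So 12^76 ≡ 23 · 67 · 23 ≡ 23 (mod 77).
Since 23 ≠ 1, base 12 is a Fermat witness: 77 is composite.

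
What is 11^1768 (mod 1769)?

11^1 ≡ 11 (mod 1769)
11^2 ≡ 11^2 = 121 ≡ 121 (mod 1769)
11^4 ≡ 121^2 = 14641 ≡ 489 (mod 1769)
11^8 ≡ 489^2 = 239121 ≡ 306 (mod 1769)
11^16 ≡ 306^2 = 93636 ≡ 1648 (mod 1769)
11^32 ≡ 1648^2 = 2715904 ≡ 489 (mod 1769)
11^64 ≡ 489^2 = 239121 ≡ 306 (mod 1769)
11^128 ≡ 306^2 = 93636 ≡ 1648 (mod 1769)
11^256 ≡ 1648^2 = 2715904 ≡ 489 (mod 1769)
11^512 ≡ 489^2 = 239121 ≡ 306 (mod 1769)
11^1024 ≡ 306^2 = 93636 ≡ 1648 (mod 1769)
1768 = 1024 + 512 + 128 + 64 + 32 + 8 in binary powers of 2.
So 11^1768 ≡ 1648 · 306 · 1648 · 306 · 489 · 306 ≡ 489 (mod 1769).
Since 489 ≠ 1, base 11 is a Fermat witness: 1769 is composite.

489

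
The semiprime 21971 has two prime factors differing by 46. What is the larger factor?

173

Since p = q + 46, we have 21971 = q(q + 46), so q² + 46q − 21971 = 0.
Discriminant: 46² + 4·21971 = 2116 + 87884 = 90000; √90000 = 300.
q = (−46 + 300)/2 = 127, and p = q + 46 = 173.
Check: 127 · 173 = 21971.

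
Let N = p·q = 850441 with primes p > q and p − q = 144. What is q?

Since p = q + 144, we have 850441 = q(q + 144), so q² + 144q − 850441 = 0.
Discriminant: 144² + 4·850441 = 20736 + 3401764 = 3422500; √3422500 = 1850.
q = (−144 + 1850)/2 = 853, and p = q + 144 = 997.
Check: 853 · 997 = 850441.

853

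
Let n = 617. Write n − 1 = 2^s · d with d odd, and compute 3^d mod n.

478

617 − 1 = 616 = 2^3 · 77, so d = 77.
3^1 ≡ 3 (mod 617)
3^2 ≡ 3^2 = 9 ≡ 9 (mod 617)
3^4 ≡ 9^2 = 81 ≡ 81 (mod 617)
3^8 ≡ 81^2 = 6561 ≡ 391 (mod 617)
3^16 ≡ 391^2 = 152881 ≡ 482 (mod 617)
3^32 ≡ 482^2 = 232324 ≡ 332 (mod 617)
3^64 ≡ 332^2 = 110224 ≡ 398 (mod 617)
77 = 64 + 8 + 4 + 1 in binary powers of 2.
So 3^77 ≡ 398 · 391 · 81 · 3 ≡ 478 (mod 617).
Squaring chain: 478 → 194 → 616; reaches −1, so base 3 does not prove 617 composite.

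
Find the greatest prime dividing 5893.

5893 = 71 · 83
83 is prime.
So 5893 = 71 · 83; the largest prime factor is 83.

83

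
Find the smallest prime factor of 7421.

7421 is odd.
Digit sum 14, not divisible by 3.
Ends in 1: not divisible by 5.
7: 7421 = 7·1060 + 1
11: 7421 = 11·674 + 7
13: 7421 = 13·570 + 11
17: 7421 = 17·436 + 9
19: 7421 = 19·390 + 11
23: 7421 = 23·322 + 15
29: 7421 = 29·255 + 26
31: 7421 = 31·239 + 12
37: 7421 = 37·200 + 21
41: 7421 = 41·181

41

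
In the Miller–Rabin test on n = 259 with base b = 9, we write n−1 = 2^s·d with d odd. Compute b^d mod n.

259 − 1 = 258 = 2^1 · 129, so d = 129.
9^1 ≡ 9 (mod 259)
9^2 ≡ 9^2 = 81 ≡ 81 (mod 259)
9^4 ≡ 81^2 = 6561 ≡ 86 (mod 259)
9^8 ≡ 86^2 = 7396 ≡ 144 (mod 259)
9^16 ≡ 144^2 = 20736 ≡ 16 (mod 259)
9^32 ≡ 16^2 = 256 ≡ 256 (mod 259)
9^64 ≡ 256^2 = 65536 ≡ 9 (mod 259)
9^128 ≡ 9^2 = 81 ≡ 81 (mod 259)
129 = 128 + 1 in binary powers of 2.
So 9^129 ≡ 81 · 9 ≡ 211 (mod 259).
Squaring chain: 211; never reaches −1, so base 9 is a Miller–Rabin witness that 259 is composite.

211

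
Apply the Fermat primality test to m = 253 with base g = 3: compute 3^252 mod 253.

3^1 ≡ 3 (mod 253)
3^2 ≡ 3^2 = 9 ≡ 9 (mod 253)
3^4 ≡ 9^2 = 81 ≡ 81 (mod 253)
3^8 ≡ 81^2 = 6561 ≡ 236 (mod 253)
3^16 ≡ 236^2 = 55696 ≡ 36 (mod 253)
3^32 ≡ 36^2 = 1296 ≡ 31 (mod 253)
3^64 ≡ 31^2 = 961 ≡ 202 (mod 253)
3^128 ≡ 202^2 = 40804 ≡ 71 (mod 253)
252 = 128 + 64 + 32 + 16 + 8 + 4 in binary powers of 2.
So 3^252 ≡ 71 · 202 · 31 · 36 · 236 · 81 ≡ 31 (mod 253).
Since 31 ≠ 1, base 3 is a Fermat witness: 253 is composite.

31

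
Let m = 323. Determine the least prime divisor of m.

17

323 is odd.
Digit sum 8, not divisible by 3.
Ends in 3: not divisible by 5.
7: 323 = 7·46 + 1
11: 323 = 11·29 + 4
13: 323 = 13·24 + 11
17: 323 = 17·19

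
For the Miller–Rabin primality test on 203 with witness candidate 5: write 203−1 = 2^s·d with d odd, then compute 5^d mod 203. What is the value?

38

203 − 1 = 202 = 2^1 · 101, so d = 101.
5^1 ≡ 5 (mod 203)
5^2 ≡ 5^2 = 25 ≡ 25 (mod 203)
5^4 ≡ 25^2 = 625 ≡ 16 (mod 203)
5^8 ≡ 16^2 = 256 ≡ 53 (mod 203)
5^16 ≡ 53^2 = 2809 ≡ 170 (mod 203)
5^32 ≡ 170^2 = 28900 ≡ 74 (mod 203)
5^64 ≡ 74^2 = 5476 ≡ 198 (mod 203)
101 = 64 + 32 + 4 + 1 in binary powers of 2.
So 5^101 ≡ 198 · 74 · 16 · 5 ≡ 38 (mod 203).
Squaring chain: 38; never reaches −1, so base 5 is a Miller–Rabin witness that 203 is composite.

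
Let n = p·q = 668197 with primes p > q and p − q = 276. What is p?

Since p = q + 276, we have 668197 = q(q + 276), so q² + 276q − 668197 = 0.
Discriminant: 276² + 4·668197 = 76176 + 2672788 = 2748964; √2748964 = 1658.
q = (−276 + 1658)/2 = 691, and p = q + 276 = 967.
Check: 691 · 967 = 668197.

967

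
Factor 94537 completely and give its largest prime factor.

94537 = 17 · 5561
5561 = 67 · 83
83 is prime.
So 94537 = 17 · 67 · 83; the largest prime factor is 83.

83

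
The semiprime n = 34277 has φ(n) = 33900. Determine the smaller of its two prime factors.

φ(n) = (p−1)(q−1) = n − (p+q) + 1, so p + q = 34277 − 33900 + 1 = 378.
p and q are the roots of t² − 378t + 34277 = 0.
Discriminant: 378² − 4·34277 = 142884 − 137108 = 5776; √5776 = 76.
q = (378 − 76)/2 = 151, p = (378 + 76)/2 = 227.
Check: 151 · 227 = 34277.

151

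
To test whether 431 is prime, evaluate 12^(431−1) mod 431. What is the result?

1

12^1 ≡ 12 (mod 431)
12^2 ≡ 12^2 = 144 ≡ 144 (mod 431)
12^4 ≡ 144^2 = 20736 ≡ 48 (mod 431)
12^8 ≡ 48^2 = 2304 ≡ 149 (mod 431)
12^16 ≡ 149^2 = 22201 ≡ 220 (mod 431)
12^32 ≡ 220^2 = 48400 ≡ 128 (mod 431)
12^64 ≡ 128^2 = 16384 ≡ 6 (mod 431)
12^128 ≡ 6^2 = 36 ≡ 36 (mod 431)
12^256 ≡ 36^2 = 1296 ≡ 3 (mod 431)
430 = 256 + 128 + 32 + 8 + 4 + 2 in binary powers of 2.
So 12^430 ≡ 3 · 36 · 128 · 149 · 48 · 144 ≡ 1 (mod 431).
Since the result is 1, base 12 gives no evidence that 431 is composite.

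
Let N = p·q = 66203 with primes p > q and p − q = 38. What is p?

277

Since p = q + 38, we have 66203 = q(q + 38), so q² + 38q − 66203 = 0.
Discriminant: 38² + 4·66203 = 1444 + 264812 = 266256; √266256 = 516.
q = (−38 + 516)/2 = 239, and p = q + 38 = 277.
Check: 239 · 277 = 66203.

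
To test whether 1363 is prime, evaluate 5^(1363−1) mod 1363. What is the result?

5^1 ≡ 5 (mod 1363)
5^2 ≡ 5^2 = 25 ≡ 25 (mod 1363)
5^4 ≡ 25^2 = 625 ≡ 625 (mod 1363)
5^8 ≡ 625^2 = 390625 ≡ 807 (mod 1363)
5^16 ≡ 807^2 = 651249 ≡ 1098 (mod 1363)
5^32 ≡ 1098^2 = 1205604 ≡ 712 (mod 1363)
5^64 ≡ 712^2 = 506944 ≡ 1271 (mod 1363)
5^128 ≡ 1271^2 = 1615441 ≡ 286 (mod 1363)
5^256 ≡ 286^2 = 81796 ≡ 16 (mod 1363)
5^512 ≡ 16^2 = 256 ≡ 256 (mod 1363)
5^1024 ≡ 256^2 = 65536 ≡ 112 (mod 1363)
1362 = 1024 + 256 + 64 + 16 + 2 in binary powers of 2.
So 5^1362 ≡ 112 · 16 · 1271 · 1098 · 25 ≡ 306 (mod 1363).
Since 306 ≠ 1, base 5 is a Fermat witness: 1363 is composite.

306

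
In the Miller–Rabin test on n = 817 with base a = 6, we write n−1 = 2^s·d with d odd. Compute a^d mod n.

817 − 1 = 816 = 2^4 · 51, so d = 51.
6^1 ≡ 6 (mod 817)
6^2 ≡ 6^2 = 36 ≡ 36 (mod 817)
6^4 ≡ 36^2 = 1296 ≡ 479 (mod 817)
6^8 ≡ 479^2 = 229441 ≡ 681 (mod 817)
6^16 ≡ 681^2 = 463761 ≡ 522 (mod 817)
6^32 ≡ 522^2 = 272484 ≡ 423 (mod 817)
51 = 32 + 16 + 2 + 1 in binary powers of 2.
So 6^51 ≡ 423 · 522 · 36 · 6 ≡ 87 (mod 817).
Squaring chain: 87 → 216 → 87 → 216; never reaches −1, so base 6 is a Miller–Rabin witness that 817 is composite.

87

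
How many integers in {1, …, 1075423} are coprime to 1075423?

Factor: 1075423 = 53 · 103 · 197.
φ(1075423) = (53−1) · (103−1) · (197−1) = 52 · 102 · 196 = 1039584.

1039584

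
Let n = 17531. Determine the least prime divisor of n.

47

17531 is odd.
Digit sum 17, not divisible by 3.
Ends in 1: not divisible by 5.
7: 17531 = 7·2504 + 3
11: 17531 = 11·1593 + 8
13: 17531 = 13·1348 + 7
17: 17531 = 17·1031 + 4
19: 17531 = 19·922 + 13
23: 17531 = 23·762 + 5
29: 17531 = 29·604 + 15
31: 17531 = 31·565 + 16
37: 17531 = 37·473 + 30
41: 17531 = 41·427 + 24
43: 17531 = 43·407 + 30
47: 17531 = 47·373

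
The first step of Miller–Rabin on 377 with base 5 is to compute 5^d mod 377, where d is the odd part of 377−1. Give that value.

377 − 1 = 376 = 2^3 · 47, so d = 47.
5^1 ≡ 5 (mod 377)
5^2 ≡ 5^2 = 25 ≡ 25 (mod 377)
5^4 ≡ 25^2 = 625 ≡ 248 (mod 377)
5^8 ≡ 248^2 = 61504 ≡ 53 (mod 377)
5^16 ≡ 53^2 = 2809 ≡ 170 (mod 377)
5^32 ≡ 170^2 = 28900 ≡ 248 (mod 377)
47 = 32 + 8 + 4 + 2 + 1 in binary powers of 2.
So 5^47 ≡ 248 · 53 · 248 · 25 · 5 ≡ 138 (mod 377).
Squaring chain: 138 → 194 → 313; never reaches −1, so base 5 is a Miller–Rabin witness that 377 is composite.

138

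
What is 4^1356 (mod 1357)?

685

4^1 ≡ 4 (mod 1357)
4^2 ≡ 4^2 = 16 ≡ 16 (mod 1357)
4^4 ≡ 16^2 = 256 ≡ 256 (mod 1357)
4^8 ≡ 256^2 = 65536 ≡ 400 (mod 1357)
4^16 ≡ 400^2 = 160000 ≡ 1231 (mod 1357)
4^32 ≡ 1231^2 = 1515361 ≡ 949 (mod 1357)
4^64 ≡ 949^2 = 900601 ≡ 910 (mod 1357)
4^128 ≡ 910^2 = 828100 ≡ 330 (mod 1357)
4^256 ≡ 330^2 = 108900 ≡ 340 (mod 1357)
4^512 ≡ 340^2 = 115600 ≡ 255 (mod 1357)
4^1024 ≡ 255^2 = 65025 ≡ 1246 (mod 1357)
1356 = 1024 + 256 + 64 + 8 + 4 in binary powers of 2.
So 4^1356 ≡ 1246 · 340 · 910 · 400 · 256 ≡ 685 (mod 1357).
Since 685 ≠ 1, base 4 is a Fermat witness: 1357 is composite.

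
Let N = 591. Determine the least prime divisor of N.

3

591 is odd.
Digit sum 15, divisible by 3.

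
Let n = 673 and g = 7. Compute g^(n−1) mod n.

7^1 ≡ 7 (mod 673)
7^2 ≡ 7^2 = 49 ≡ 49 (mod 673)
7^4 ≡ 49^2 = 2401 ≡ 382 (mod 673)
7^8 ≡ 382^2 = 145924 ≡ 556 (mod 673)
7^16 ≡ 556^2 = 309136 ≡ 229 (mod 673)
7^32 ≡ 229^2 = 52441 ≡ 620 (mod 673)
7^64 ≡ 620^2 = 384400 ≡ 117 (mod 673)
7^128 ≡ 117^2 = 13689 ≡ 229 (mod 673)
7^256 ≡ 229^2 = 52441 ≡ 620 (mod 673)
7^512 ≡ 620^2 = 384400 ≡ 117 (mod 673)
672 = 512 + 128 + 32 in binary powers of 2.
So 7^672 ≡ 117 · 229 · 620 ≡ 1 (mod 673).
Since the result is 1, base 7 gives no evidence that 673 is composite.

1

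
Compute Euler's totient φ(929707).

897000

Factor: 929707 = 47 · 131 · 151.
φ(929707) = (47−1) · (131−1) · (151−1) = 46 · 130 · 150 = 897000.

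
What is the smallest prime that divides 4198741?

4198741 is odd.
Digit sum 34, not divisible by 3.
Ends in 1: not divisible by 5.
7: 4198741 = 7·599820 + 1
11: 4198741 = 11·381703 + 8
13: 4198741 = 13·322980 + 1
17: 4198741 = 17·246984 + 13
19: 4198741 = 19·220986 + 7
23: 4198741 = 23·182553 + 22
29: 4198741 = 29·144784 + 5
31: 4198741 = 31·135443 + 8
37: 4198741 = 37·113479 + 18
41: 4198741 = 41·102408 + 13
43: 4198741 = 43·97645 + 6
47: 4198741 = 47·89334 + 43
53: 4198741 = 53·79221 + 28
59: 4198741 = 59·71165 + 6
61: 4198741 = 61·68831 + 50
67: 4198741 = 67·62667 + 52
71: 4198741 = 71·59137 + 14
73: 4198741 = 73·57517

73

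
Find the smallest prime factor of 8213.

43

8213 is odd.
Digit sum 14, not divisible by 3.
Ends in 3: not divisible by 5.
7: 8213 = 7·1173 + 2
11: 8213 = 11·746 + 7
13: 8213 = 13·631 + 10
17: 8213 = 17·483 + 2
19: 8213 = 19·432 + 5
23: 8213 = 23·357 + 2
29: 8213 = 29·283 + 6
31: 8213 = 31·264 + 29
37: 8213 = 37·221 + 36
41: 8213 = 41·200 + 13
43: 8213 = 43·191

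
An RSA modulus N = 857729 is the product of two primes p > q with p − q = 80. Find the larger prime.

967

Since p = q + 80, we have 857729 = q(q + 80), so q² + 80q − 857729 = 0.
Discriminant: 80² + 4·857729 = 6400 + 3430916 = 3437316; √3437316 = 1854.
q = (−80 + 1854)/2 = 887, and p = q + 80 = 967.
Check: 887 · 967 = 857729.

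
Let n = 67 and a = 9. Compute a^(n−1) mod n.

1

9^1 ≡ 9 (mod 67)
9^2 ≡ 9^2 = 81 ≡ 14 (mod 67)
9^4 ≡ 14^2 = 196 ≡ 62 (mod 67)
9^8 ≡ 62^2 = 3844 ≡ 25 (mod 67)
9^16 ≡ 25^2 = 625 ≡ 22 (mod 67)
9^32 ≡ 22^2 = 484 ≡ 15 (mod 67)
9^64 ≡ 15^2 = 225 ≡ 24 (mod 67)
66 = 64 + 2 in binary powers of 2.
So 9^66 ≡ 24 · 14 ≡ 1 (mod 67).
Since the result is 1, base 9 gives no evidence that 67 is composite.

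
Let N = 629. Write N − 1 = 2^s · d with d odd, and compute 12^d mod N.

201

629 − 1 = 628 = 2^2 · 157, so d = 157.
12^1 ≡ 12 (mod 629)
12^2 ≡ 12^2 = 144 ≡ 144 (mod 629)
12^4 ≡ 144^2 = 20736 ≡ 608 (mod 629)
12^8 ≡ 608^2 = 369664 ≡ 441 (mod 629)
12^16 ≡ 441^2 = 194481 ≡ 120 (mod 629)
12^32 ≡ 120^2 = 14400 ≡ 562 (mod 629)
12^64 ≡ 562^2 = 315844 ≡ 86 (mod 629)
12^128 ≡ 86^2 = 7396 ≡ 477 (mod 629)
157 = 128 + 16 + 8 + 4 + 1 in binary powers of 2.
So 12^157 ≡ 477 · 120 · 441 · 608 · 12 ≡ 201 (mod 629).
Squaring chain: 201 → 145; never reaches −1, so base 12 is a Miller–Rabin witness that 629 is composite.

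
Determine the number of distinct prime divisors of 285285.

6

285285 = 3 · 95095
95095 = 5 · 19019
19019 = 7 · 2717
2717 = 11 · 247
247 = 13 · 19
285285 = 3 · 5 · 7 · 11 · 13 · 19, which has 6 distinct prime factors.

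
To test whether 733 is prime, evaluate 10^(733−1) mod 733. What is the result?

10^1 ≡ 10 (mod 733)
10^2 ≡ 10^2 = 100 ≡ 100 (mod 733)
10^4 ≡ 100^2 = 10000 ≡ 471 (mod 733)
10^8 ≡ 471^2 = 221841 ≡ 475 (mod 733)
10^16 ≡ 475^2 = 225625 ≡ 594 (mod 733)
10^32 ≡ 594^2 = 352836 ≡ 263 (mod 733)
10^64 ≡ 263^2 = 69169 ≡ 267 (mod 733)
10^128 ≡ 267^2 = 71289 ≡ 188 (mod 733)
10^256 ≡ 188^2 = 35344 ≡ 160 (mod 733)
10^512 ≡ 160^2 = 25600 ≡ 678 (mod 733)
732 = 512 + 128 + 64 + 16 + 8 + 4 in binary powers of 2.
So 10^732 ≡ 678 · 188 · 267 · 594 · 475 · 471 ≡ 1 (mod 733).
Since the result is 1, base 10 gives no evidence that 733 is composite.

1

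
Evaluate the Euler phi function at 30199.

Factor: 30199 = 13 · 23 · 101.
φ(30199) = (13−1) · (23−1) · (101−1) = 12 · 22 · 100 = 26400.

26400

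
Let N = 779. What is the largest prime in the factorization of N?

41

779 = 19 · 41
41 is prime.
So 779 = 19 · 41; the largest prime factor is 41.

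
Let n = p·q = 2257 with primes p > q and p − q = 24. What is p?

61

Since p = q + 24, we have 2257 = q(q + 24), so q² + 24q − 2257 = 0.
Discriminant: 24² + 4·2257 = 576 + 9028 = 9604; √9604 = 98.
q = (−24 + 98)/2 = 37, and p = q + 24 = 61.
Check: 37 · 61 = 2257.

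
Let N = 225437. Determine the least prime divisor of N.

225437 is odd.
Digit sum 23, not divisible by 3.
Ends in 7: not divisible by 5.
7: 225437 = 7·32205 + 2
11: 225437 = 11·20494 + 3
13: 225437 = 13·17341 + 4
17: 225437 = 17·13261

17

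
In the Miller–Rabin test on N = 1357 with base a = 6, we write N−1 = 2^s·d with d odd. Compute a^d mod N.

1212

1357 − 1 = 1356 = 2^2 · 339, so d = 339.
6^1 ≡ 6 (mod 1357)
6^2 ≡ 6^2 = 36 ≡ 36 (mod 1357)
6^4 ≡ 36^2 = 1296 ≡ 1296 (mod 1357)
6^8 ≡ 1296^2 = 1679616 ≡ 1007 (mod 1357)
6^16 ≡ 1007^2 = 1014049 ≡ 370 (mod 1357)
6^32 ≡ 370^2 = 136900 ≡ 1200 (mod 1357)
6^64 ≡ 1200^2 = 1440000 ≡ 223 (mod 1357)
6^128 ≡ 223^2 = 49729 ≡ 877 (mod 1357)
6^256 ≡ 877^2 = 769129 ≡ 1067 (mod 1357)
339 = 256 + 64 + 16 + 2 + 1 in binary powers of 2.
So 6^339 ≡ 1067 · 223 · 370 · 36 · 6 ≡ 1212 (mod 1357).
Squaring chain: 1212 → 670; never reaches −1, so base 6 is a Miller–Rabin witness that 1357 is composite.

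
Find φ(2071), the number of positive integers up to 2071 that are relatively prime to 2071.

1944

Factor: 2071 = 19 · 109.
φ(2071) = (19−1) · (109−1) = 18 · 108 = 1944.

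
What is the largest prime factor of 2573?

83

2573 = 31 · 83
83 is prime.
So 2573 = 31 · 83; the largest prime factor is 83.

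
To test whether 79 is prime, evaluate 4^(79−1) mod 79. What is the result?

1

4^1 ≡ 4 (mod 79)
4^2 ≡ 4^2 = 16 ≡ 16 (mod 79)
4^4 ≡ 16^2 = 256 ≡ 19 (mod 79)
4^8 ≡ 19^2 = 361 ≡ 45 (mod 79)
4^16 ≡ 45^2 = 2025 ≡ 50 (mod 79)
4^32 ≡ 50^2 = 2500 ≡ 51 (mod 79)
4^64 ≡ 51^2 = 2601 ≡ 73 (mod 79)
78 = 64 + 8 + 4 + 2 in binary powers of 2.
So 4^78 ≡ 73 · 45 · 19 · 16 ≡ 1 (mod 79).
Since the result is 1, base 4 gives no evidence that 79 is composite.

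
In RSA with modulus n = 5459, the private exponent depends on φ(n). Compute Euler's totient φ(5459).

Factor: 5459 = 53 · 103.
φ(5459) = (53−1) · (103−1) = 52 · 102 = 5304.

5304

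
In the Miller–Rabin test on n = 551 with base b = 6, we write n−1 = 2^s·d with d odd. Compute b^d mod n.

551 − 1 = 550 = 2^1 · 275, so d = 275.
6^1 ≡ 6 (mod 551)
6^2 ≡ 6^2 = 36 ≡ 36 (mod 551)
6^4 ≡ 36^2 = 1296 ≡ 194 (mod 551)
6^8 ≡ 194^2 = 37636 ≡ 168 (mod 551)
6^16 ≡ 168^2 = 28224 ≡ 123 (mod 551)
6^32 ≡ 123^2 = 15129 ≡ 252 (mod 551)
6^64 ≡ 252^2 = 63504 ≡ 139 (mod 551)
6^128 ≡ 139^2 = 19321 ≡ 36 (mod 551)
6^256 ≡ 36^2 = 1296 ≡ 194 (mod 551)
275 = 256 + 16 + 2 + 1 in binary powers of 2.
So 6^275 ≡ 194 · 123 · 36 · 6 ≡ 138 (mod 551).
Squaring chain: 138; never reaches −1, so base 6 is a Miller–Rabin witness that 551 is composite.

138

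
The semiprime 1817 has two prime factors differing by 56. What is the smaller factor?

23

Since p = q + 56, we have 1817 = q(q + 56), so q² + 56q − 1817 = 0.
Discriminant: 56² + 4·1817 = 3136 + 7268 = 10404; √10404 = 102.
q = (−56 + 102)/2 = 23, and p = q + 56 = 79.
Check: 23 · 79 = 1817.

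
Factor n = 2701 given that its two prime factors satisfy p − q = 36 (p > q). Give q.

37

Since p = q + 36, we have 2701 = q(q + 36), so q² + 36q − 2701 = 0.
Discriminant: 36² + 4·2701 = 1296 + 10804 = 12100; √12100 = 110.
q = (−36 + 110)/2 = 37, and p = q + 36 = 73.
Check: 37 · 73 = 2701.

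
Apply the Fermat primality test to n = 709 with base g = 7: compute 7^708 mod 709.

7^1 ≡ 7 (mod 709)
7^2 ≡ 7^2 = 49 ≡ 49 (mod 709)
7^4 ≡ 49^2 = 2401 ≡ 274 (mod 709)
7^8 ≡ 274^2 = 75076 ≡ 631 (mod 709)
7^16 ≡ 631^2 = 398161 ≡ 412 (mod 709)
7^32 ≡ 412^2 = 169744 ≡ 293 (mod 709)
7^64 ≡ 293^2 = 85849 ≡ 60 (mod 709)
7^128 ≡ 60^2 = 3600 ≡ 55 (mod 709)
7^256 ≡ 55^2 = 3025 ≡ 189 (mod 709)
7^512 ≡ 189^2 = 35721 ≡ 271 (mod 709)
708 = 512 + 128 + 64 + 4 in binary powers of 2.
So 7^708 ≡ 271 · 55 · 60 · 274 ≡ 1 (mod 709).
Since the result is 1, base 7 gives no evidence that 709 is composite.

1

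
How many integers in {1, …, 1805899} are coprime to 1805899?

Factor: 1805899 = 89 · 103 · 197.
φ(1805899) = (89−1) · (103−1) · (197−1) = 88 · 102 · 196 = 1759296.

1759296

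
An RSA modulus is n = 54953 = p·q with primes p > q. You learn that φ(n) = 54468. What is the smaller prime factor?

φ(n) = (p−1)(q−1) = n − (p+q) + 1, so p + q = 54953 − 54468 + 1 = 486.
p and q are the roots of t² − 486t + 54953 = 0.
Discriminant: 486² − 4·54953 = 236196 − 219812 = 16384; √16384 = 128.
q = (486 − 128)/2 = 179, p = (486 + 128)/2 = 307.
Check: 179 · 307 = 54953.

179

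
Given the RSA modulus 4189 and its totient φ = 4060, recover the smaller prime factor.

φ(n) = (p−1)(q−1) = n − (p+q) + 1, so p + q = 4189 − 4060 + 1 = 130.
p and q are the roots of t² − 130t + 4189 = 0.
Discriminant: 130² − 4·4189 = 16900 − 16756 = 144; √144 = 12.
q = (130 − 12)/2 = 59, p = (130 + 12)/2 = 71.
Check: 59 · 71 = 4189.

59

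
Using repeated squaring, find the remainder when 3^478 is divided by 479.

3^1 ≡ 3 (mod 479)
3^2 ≡ 3^2 = 9 ≡ 9 (mod 479)
3^4 ≡ 9^2 = 81 ≡ 81 (mod 479)
3^8 ≡ 81^2 = 6561 ≡ 334 (mod 479)
3^16 ≡ 334^2 = 111556 ≡ 428 (mod 479)
3^32 ≡ 428^2 = 183184 ≡ 206 (mod 479)
3^64 ≡ 206^2 = 42436 ≡ 284 (mod 479)
3^128 ≡ 284^2 = 80656 ≡ 184 (mod 479)
3^256 ≡ 184^2 = 33856 ≡ 326 (mod 479)
478 = 256 + 128 + 64 + 16 + 8 + 4 + 2 in binary powers of 2.
So 3^478 ≡ 326 · 184 · 284 · 428 · 334 · 81 · 9 ≡ 1 (mod 479).
Since the result is 1, base 3 gives no evidence that 479 is composite.

1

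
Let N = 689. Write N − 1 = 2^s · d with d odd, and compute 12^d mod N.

337

689 − 1 = 688 = 2^4 · 43, so d = 43.
12^1 ≡ 12 (mod 689)
12^2 ≡ 12^2 = 144 ≡ 144 (mod 689)
12^4 ≡ 144^2 = 20736 ≡ 66 (mod 689)
12^8 ≡ 66^2 = 4356 ≡ 222 (mod 689)
12^16 ≡ 222^2 = 49284 ≡ 365 (mod 689)
12^32 ≡ 365^2 = 133225 ≡ 248 (mod 689)
43 = 32 + 8 + 2 + 1 in binary powers of 2.
So 12^43 ≡ 248 · 222 · 144 · 12 ≡ 337 (mod 689).
Squaring chain: 337 → 573 → 365 → 248; never reaches −1, so base 12 is a Miller–Rabin witness that 689 is composite.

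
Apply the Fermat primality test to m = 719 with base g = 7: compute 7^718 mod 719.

7^1 ≡ 7 (mod 719)
7^2 ≡ 7^2 = 49 ≡ 49 (mod 719)
7^4 ≡ 49^2 = 2401 ≡ 244 (mod 719)
7^8 ≡ 244^2 = 59536 ≡ 578 (mod 719)
7^16 ≡ 578^2 = 334084 ≡ 468 (mod 719)
7^32 ≡ 468^2 = 219024 ≡ 448 (mod 719)
7^64 ≡ 448^2 = 200704 ≡ 103 (mod 719)
7^128 ≡ 103^2 = 10609 ≡ 543 (mod 719)
7^256 ≡ 543^2 = 294849 ≡ 59 (mod 719)
7^512 ≡ 59^2 = 3481 ≡ 605 (mod 719)
718 = 512 + 128 + 64 + 8 + 4 + 2 in binary powers of 2.
So 7^718 ≡ 605 · 543 · 103 · 578 · 244 · 49 ≡ 1 (mod 719).
Since the result is 1, base 7 gives no evidence that 719 is composite.

1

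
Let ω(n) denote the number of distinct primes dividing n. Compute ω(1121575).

1121575 = 5^2 · 44863
44863 = 7 · 6409
6409 = 13 · 493
493 = 17 · 29
1121575 = 5^2 · 7 · 13 · 17 · 29, which has 5 distinct prime factors.

5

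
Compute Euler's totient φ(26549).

Factor: 26549 = 139 · 191.
φ(26549) = (139−1) · (191−1) = 138 · 190 = 26220.

26220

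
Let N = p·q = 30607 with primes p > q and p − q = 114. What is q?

Since p = q + 114, we have 30607 = q(q + 114), so q² + 114q − 30607 = 0.
Discriminant: 114² + 4·30607 = 12996 + 122428 = 135424; √135424 = 368.
q = (−114 + 368)/2 = 127, and p = q + 114 = 241.
Check: 127 · 241 = 30607.

127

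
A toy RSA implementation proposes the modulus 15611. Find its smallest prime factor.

67

15611 is odd.
Digit sum 14, not divisible by 3.
Ends in 1: not divisible by 5.
7: 15611 = 7·2230 + 1
11: 15611 = 11·1419 + 2
13: 15611 = 13·1200 + 11
17: 15611 = 17·918 + 5
19: 15611 = 19·821 + 12
23: 15611 = 23·678 + 17
29: 15611 = 29·538 + 9
31: 15611 = 31·503 + 18
37: 15611 = 37·421 + 34
41: 15611 = 41·380 + 31
43: 15611 = 43·363 + 2
47: 15611 = 47·332 + 7
53: 15611 = 53·294 + 29
59: 15611 = 59·264 + 35
61: 15611 = 61·255 + 56
67: 15611 = 67·233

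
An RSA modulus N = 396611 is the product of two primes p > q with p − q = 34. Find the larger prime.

647

Since p = q + 34, we have 396611 = q(q + 34), so q² + 34q − 396611 = 0.
Discriminant: 34² + 4·396611 = 1156 + 1586444 = 1587600; √1587600 = 1260.
q = (−34 + 1260)/2 = 613, and p = q + 34 = 647.
Check: 613 · 647 = 396611.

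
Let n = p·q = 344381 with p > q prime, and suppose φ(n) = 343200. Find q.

521

φ(n) = (p−1)(q−1) = n − (p+q) + 1, so p + q = 344381 − 343200 + 1 = 1182.
p and q are the roots of t² − 1182t + 344381 = 0.
Discriminant: 1182² − 4·344381 = 1397124 − 1377524 = 19600; √19600 = 140.
q = (1182 − 140)/2 = 521, p = (1182 + 140)/2 = 661.
Check: 521 · 661 = 344381.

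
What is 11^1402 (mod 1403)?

11^1 ≡ 11 (mod 1403)
11^2 ≡ 11^2 = 121 ≡ 121 (mod 1403)
11^4 ≡ 121^2 = 14641 ≡ 611 (mod 1403)
11^8 ≡ 611^2 = 373321 ≡ 123 (mod 1403)
11^16 ≡ 123^2 = 15129 ≡ 1099 (mod 1403)
11^32 ≡ 1099^2 = 1207801 ≡ 1221 (mod 1403)
11^64 ≡ 1221^2 = 1490841 ≡ 855 (mod 1403)
11^128 ≡ 855^2 = 731025 ≡ 62 (mod 1403)
11^256 ≡ 62^2 = 3844 ≡ 1038 (mod 1403)
11^512 ≡ 1038^2 = 1077444 ≡ 1343 (mod 1403)
11^1024 ≡ 1343^2 = 1803649 ≡ 794 (mod 1403)
1402 = 1024 + 256 + 64 + 32 + 16 + 8 + 2 in binary powers of 2.
So 11^1402 ≡ 794 · 1038 · 855 · 1221 · 1099 · 123 · 121 ≡ 731 (mod 1403).
Since 731 ≠ 1, base 11 is a Fermat witness: 1403 is composite.

731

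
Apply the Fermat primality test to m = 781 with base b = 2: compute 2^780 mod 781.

2^1 ≡ 2 (mod 781)
2^2 ≡ 2^2 = 4 ≡ 4 (mod 781)
2^4 ≡ 4^2 = 16 ≡ 16 (mod 781)
2^8 ≡ 16^2 = 256 ≡ 256 (mod 781)
2^16 ≡ 256^2 = 65536 ≡ 713 (mod 781)
2^32 ≡ 713^2 = 508369 ≡ 719 (mod 781)
2^64 ≡ 719^2 = 516961 ≡ 720 (mod 781)
2^128 ≡ 720^2 = 518400 ≡ 597 (mod 781)
2^256 ≡ 597^2 = 356409 ≡ 273 (mod 781)
2^512 ≡ 273^2 = 74529 ≡ 334 (mod 781)
780 = 512 + 256 + 8 + 4 in binary powers of 2.
So 2^780 ≡ 334 · 273 · 256 · 16 ≡ 243 (mod 781).
Since 243 ≠ 1, base 2 is a Fermat witness: 781 is composite.

243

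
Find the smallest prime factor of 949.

13

949 is odd.
Digit sum 22, not divisible by 3.
Ends in 9: not divisible by 5.
7: 949 = 7·135 + 4
11: 949 = 11·86 + 3
13: 949 = 13·73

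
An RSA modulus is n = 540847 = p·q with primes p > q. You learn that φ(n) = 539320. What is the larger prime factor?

971

φ(n) = (p−1)(q−1) = n − (p+q) + 1, so p + q = 540847 − 539320 + 1 = 1528.
p and q are the roots of t² − 1528t + 540847 = 0.
Discriminant: 1528² − 4·540847 = 2334784 − 2163388 = 171396; √171396 = 414.
q = (1528 − 414)/2 = 557, p = (1528 + 414)/2 = 971.
Check: 557 · 971 = 540847.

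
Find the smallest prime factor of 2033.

19

2033 is odd.
Digit sum 8, not divisible by 3.
Ends in 3: not divisible by 5.
7: 2033 = 7·290 + 3
11: 2033 = 11·184 + 9
13: 2033 = 13·156 + 5
17: 2033 = 17·119 + 10
19: 2033 = 19·107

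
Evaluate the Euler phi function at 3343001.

3274128

Factor: 3343001 = 107 · 157 · 199.
φ(3343001) = (107−1) · (157−1) · (199−1) = 106 · 156 · 198 = 3274128.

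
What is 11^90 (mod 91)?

11^1 ≡ 11 (mod 91)
11^2 ≡ 11^2 = 121 ≡ 30 (mod 91)
11^4 ≡ 30^2 = 900 ≡ 81 (mod 91)
11^8 ≡ 81^2 = 6561 ≡ 9 (mod 91)
11^16 ≡ 9^2 = 81 ≡ 81 (mod 91)
11^32 ≡ 81^2 = 6561 ≡ 9 (mod 91)
11^64 ≡ 9^2 = 81 ≡ 81 (mod 91)
90 = 64 + 16 + 8 + 2 in binary powers of 2.
So 11^90 ≡ 81 · 81 · 9 · 30 ≡ 64 (mod 91).
Since 64 ≠ 1, base 11 is a Fermat witness: 91 is composite.

64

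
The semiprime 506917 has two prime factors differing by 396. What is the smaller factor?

541

Since p = q + 396, we have 506917 = q(q + 396), so q² + 396q − 506917 = 0.
Discriminant: 396² + 4·506917 = 156816 + 2027668 = 2184484; √2184484 = 1478.
q = (−396 + 1478)/2 = 541, and p = q + 396 = 937.
Check: 541 · 937 = 506917.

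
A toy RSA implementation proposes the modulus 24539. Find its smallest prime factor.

24539 is odd.
Digit sum 23, not divisible by 3.
Ends in 9: not divisible by 5.
7: 24539 = 7·3505 + 4
11: 24539 = 11·2230 + 9
13: 24539 = 13·1887 + 8
17: 24539 = 17·1443 + 8
19: 24539 = 19·1291 + 10
23: 24539 = 23·1066 + 21
29: 24539 = 29·846 + 5
31: 24539 = 31·791 + 18
37: 24539 = 37·663 + 8
41: 24539 = 41·598 + 21
43: 24539 = 43·570 + 29
47: 24539 = 47·522 + 5
53: 24539 = 53·463

53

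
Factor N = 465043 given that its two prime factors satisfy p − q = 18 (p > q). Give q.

Since p = q + 18, we have 465043 = q(q + 18), so q² + 18q − 465043 = 0.
Discriminant: 18² + 4·465043 = 324 + 1860172 = 1860496; √1860496 = 1364.
q = (−18 + 1364)/2 = 673, and p = q + 18 = 691.
Check: 673 · 691 = 465043.

673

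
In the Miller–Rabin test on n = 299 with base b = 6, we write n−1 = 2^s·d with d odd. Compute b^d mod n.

288

299 − 1 = 298 = 2^1 · 149, so d = 149.
6^1 ≡ 6 (mod 299)
6^2 ≡ 6^2 = 36 ≡ 36 (mod 299)
6^4 ≡ 36^2 = 1296 ≡ 100 (mod 299)
6^8 ≡ 100^2 = 10000 ≡ 133 (mod 299)
6^16 ≡ 133^2 = 17689 ≡ 48 (mod 299)
6^32 ≡ 48^2 = 2304 ≡ 211 (mod 299)
6^64 ≡ 211^2 = 44521 ≡ 269 (mod 299)
6^128 ≡ 269^2 = 72361 ≡ 3 (mod 299)
149 = 128 + 16 + 4 + 1 in binary powers of 2.
So 6^149 ≡ 3 · 48 · 100 · 6 ≡ 288 (mod 299).
Squaring chain: 288; never reaches −1, so base 6 is a Miller–Rabin witness that 299 is composite.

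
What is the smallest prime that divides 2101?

2101 is odd.
Digit sum 4, not divisible by 3.
Ends in 1: not divisible by 5.
7: 2101 = 7·300 + 1
11: 2101 = 11·191

11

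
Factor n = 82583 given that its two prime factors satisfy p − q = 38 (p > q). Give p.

307

Since p = q + 38, we have 82583 = q(q + 38), so q² + 38q − 82583 = 0.
Discriminant: 38² + 4·82583 = 1444 + 330332 = 331776; √331776 = 576.
q = (−38 + 576)/2 = 269, and p = q + 38 = 307.
Check: 269 · 307 = 82583.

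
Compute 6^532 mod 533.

373

6^1 ≡ 6 (mod 533)
6^2 ≡ 6^2 = 36 ≡ 36 (mod 533)
6^4 ≡ 36^2 = 1296 ≡ 230 (mod 533)
6^8 ≡ 230^2 = 52900 ≡ 133 (mod 533)
6^16 ≡ 133^2 = 17689 ≡ 100 (mod 533)
6^32 ≡ 100^2 = 10000 ≡ 406 (mod 533)
6^64 ≡ 406^2 = 164836 ≡ 139 (mod 533)
6^128 ≡ 139^2 = 19321 ≡ 133 (mod 533)
6^256 ≡ 133^2 = 17689 ≡ 100 (mod 533)
6^512 ≡ 100^2 = 10000 ≡ 406 (mod 533)
532 = 512 + 16 + 4 in binary powers of 2.
So 6^532 ≡ 406 · 100 · 230 ≡ 373 (mod 533).
Since 373 ≠ 1, base 6 is a Fermat witness: 533 is composite.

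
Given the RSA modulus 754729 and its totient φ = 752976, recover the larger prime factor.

997

φ(n) = (p−1)(q−1) = n − (p+q) + 1, so p + q = 754729 − 752976 + 1 = 1754.
p and q are the roots of t² − 1754t + 754729 = 0.
Discriminant: 1754² − 4·754729 = 3076516 − 3018916 = 57600; √57600 = 240.
q = (1754 − 240)/2 = 757, p = (1754 + 240)/2 = 997.
Check: 757 · 997 = 754729.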